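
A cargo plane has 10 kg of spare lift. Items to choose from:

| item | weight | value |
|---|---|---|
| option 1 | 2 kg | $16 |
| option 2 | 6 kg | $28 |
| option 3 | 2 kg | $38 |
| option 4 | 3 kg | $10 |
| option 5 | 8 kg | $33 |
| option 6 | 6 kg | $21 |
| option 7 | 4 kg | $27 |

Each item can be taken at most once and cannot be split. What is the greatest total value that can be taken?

$82

Check high-value combinations within 10 kg:
- option 1+option 2+option 3: weight 2+6+2=10, value 16+28+38=82
- option 1+option 3+option 7: weight 2+2+4=8, value 16+38+27=81
- option 3+option 4+option 7: weight 2+3+4=9, value 38+10+27=75
- option 1+option 3+option 6: weight 2+2+6=10, value 16+38+21=75
Best: $82.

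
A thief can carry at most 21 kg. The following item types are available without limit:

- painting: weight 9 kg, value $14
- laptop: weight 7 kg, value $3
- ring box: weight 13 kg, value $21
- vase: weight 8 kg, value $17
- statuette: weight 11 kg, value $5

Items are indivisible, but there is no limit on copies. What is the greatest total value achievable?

$38

Best value-per-unit is vase at 17/8; filling with it alone gives 2×17 = 34.
Optimal mix: 1×ring box + 1×vase → weight 21, value 38.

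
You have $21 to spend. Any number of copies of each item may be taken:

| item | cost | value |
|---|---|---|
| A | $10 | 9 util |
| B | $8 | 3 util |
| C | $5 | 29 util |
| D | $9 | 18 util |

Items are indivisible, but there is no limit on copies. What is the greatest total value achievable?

Best value-per-unit is C at 29/5, and filling with it alone uses cost 4×5=20. No mix of the others beats 4×29 = 116.

116 util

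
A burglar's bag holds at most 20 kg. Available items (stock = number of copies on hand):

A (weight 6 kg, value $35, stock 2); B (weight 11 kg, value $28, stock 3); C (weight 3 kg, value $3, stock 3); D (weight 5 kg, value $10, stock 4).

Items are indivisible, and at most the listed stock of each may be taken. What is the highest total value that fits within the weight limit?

$83

Top feasible selections:
- 2×A + 1×C + 1×D: weight 20, value 83
- 2×A + 1×D: weight 17, value 80
- 2×A + 2×C: weight 18, value 76
Best: $83.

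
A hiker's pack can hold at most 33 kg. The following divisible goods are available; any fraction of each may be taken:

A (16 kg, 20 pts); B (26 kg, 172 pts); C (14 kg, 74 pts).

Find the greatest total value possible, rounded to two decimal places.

Take in order of value per unit:
- B (172/26 per unit): all 26 → value 172, running total 172.00
- C (74/14 per unit): 7 of 14 → value 7×74/14 = 37.0000, running total 209.00
Total 209.00.

209.00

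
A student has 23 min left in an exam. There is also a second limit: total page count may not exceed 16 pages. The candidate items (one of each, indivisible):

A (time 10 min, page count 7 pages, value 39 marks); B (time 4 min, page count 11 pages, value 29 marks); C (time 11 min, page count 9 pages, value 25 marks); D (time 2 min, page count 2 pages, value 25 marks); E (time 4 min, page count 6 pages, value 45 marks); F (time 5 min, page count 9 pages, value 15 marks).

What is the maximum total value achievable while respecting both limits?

Feasible sets respecting both limits:
- A+D+E: time 16, page count 15, value 109
- A+E: time 14, page count 13, value 84
- C+E: time 15, page count 15, value 70
Best: 109 marks.

109 marks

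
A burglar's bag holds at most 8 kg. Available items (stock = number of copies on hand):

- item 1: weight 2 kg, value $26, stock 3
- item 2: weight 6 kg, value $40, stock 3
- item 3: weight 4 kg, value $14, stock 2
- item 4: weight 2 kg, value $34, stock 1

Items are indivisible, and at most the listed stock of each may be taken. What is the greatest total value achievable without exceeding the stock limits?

$112

Top feasible selections:
- 3×item 1 + 1×item 4: weight 8, value 112
- 2×item 1 + 1×item 4: weight 6, value 86
- 3×item 1: weight 6, value 78
Best: $112.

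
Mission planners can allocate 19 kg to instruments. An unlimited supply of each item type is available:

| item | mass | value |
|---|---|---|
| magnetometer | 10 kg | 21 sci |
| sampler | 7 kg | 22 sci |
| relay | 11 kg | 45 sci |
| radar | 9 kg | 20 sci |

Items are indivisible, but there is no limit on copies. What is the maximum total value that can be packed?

Best value-per-unit is relay at 45/11; filling with it alone gives 1×45 = 45.
Optimal mix: 1×sampler + 1×relay → mass 18, value 67.

67 sci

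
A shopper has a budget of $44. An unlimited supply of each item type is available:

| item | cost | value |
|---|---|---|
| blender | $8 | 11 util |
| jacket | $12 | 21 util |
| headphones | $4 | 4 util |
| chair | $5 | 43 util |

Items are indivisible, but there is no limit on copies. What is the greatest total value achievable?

Best value-per-unit is chair at 43/5; filling with it alone gives 8×43 = 344.
Optimal mix: 1×headphones + 8×chair → cost 44, value 348.

348 util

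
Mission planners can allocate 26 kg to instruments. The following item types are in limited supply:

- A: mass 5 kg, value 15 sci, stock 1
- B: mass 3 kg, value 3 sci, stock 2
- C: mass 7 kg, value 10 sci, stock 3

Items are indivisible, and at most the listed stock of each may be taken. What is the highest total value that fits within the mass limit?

45 sci

Top feasible selections:
- 1×A + 3×C: mass 26, value 45
- 1×A + 2×B + 2×C: mass 25, value 41
- 1×A + 1×B + 2×C: mass 22, value 38
Best: 45 sci.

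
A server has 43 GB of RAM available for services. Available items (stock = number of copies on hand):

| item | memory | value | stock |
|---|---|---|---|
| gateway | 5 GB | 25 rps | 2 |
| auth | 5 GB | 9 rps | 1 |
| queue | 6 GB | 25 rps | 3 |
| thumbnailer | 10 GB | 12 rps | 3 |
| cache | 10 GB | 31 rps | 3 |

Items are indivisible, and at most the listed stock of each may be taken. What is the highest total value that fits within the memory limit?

165 rps

Best selections within memory 43 and stock limits:
- 2×gateway + 1×auth + 3×queue + 1×cache: memory 43, value 165
- 2×gateway + 2×queue + 2×cache: memory 42, value 162
- 1×gateway + 3×queue + 2×cache: memory 43, value 162
- 2×gateway + 3×queue + 1×cache: memory 38, value 156
Best: 165 rps.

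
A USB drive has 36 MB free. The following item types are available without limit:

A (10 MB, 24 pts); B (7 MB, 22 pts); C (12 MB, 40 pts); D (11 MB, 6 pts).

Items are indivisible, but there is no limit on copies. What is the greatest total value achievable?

120 pts

Best value-per-unit is C at 40/12, and filling with it alone uses size 3×12=36. No mix of the others beats 3×40 = 120.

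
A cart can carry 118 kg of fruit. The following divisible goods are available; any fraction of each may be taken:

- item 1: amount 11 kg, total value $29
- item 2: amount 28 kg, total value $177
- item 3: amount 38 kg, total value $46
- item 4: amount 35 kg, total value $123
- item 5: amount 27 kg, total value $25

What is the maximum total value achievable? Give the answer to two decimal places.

380.56

Take in order of value per unit:
- item 2 (177/28 per unit): all 28 → value 177, running total 177.00
- item 4 (123/35 per unit): all 35 → value 123, running total 300.00
- item 1 (29/11 per unit): all 11 → value 29, running total 329.00
- item 3 (46/38 per unit): all 38 → value 46, running total 375.00
- item 5 (25/27 per unit): 6 of 27 → value 6×25/27 = 5.5556, running total 380.56
Total 380.56.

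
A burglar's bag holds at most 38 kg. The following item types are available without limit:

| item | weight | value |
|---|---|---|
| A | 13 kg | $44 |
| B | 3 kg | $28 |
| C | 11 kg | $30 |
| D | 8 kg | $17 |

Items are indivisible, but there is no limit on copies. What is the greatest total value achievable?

Best value-per-unit is B at 28/3, and filling with it alone uses weight 12×3=36. No mix of the others beats 12×28 = 336.

$336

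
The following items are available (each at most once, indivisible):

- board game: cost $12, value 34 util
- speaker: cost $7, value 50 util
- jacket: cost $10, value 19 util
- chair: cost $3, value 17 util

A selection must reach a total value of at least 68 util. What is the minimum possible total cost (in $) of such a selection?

17

Subsets with value ≥ 68, sorted by total cost:
- speaker+jacket: cost 17, value 69
- board game+speaker: cost 19, value 84
- speaker+jacket+chair: cost 20, value 86
Minimum cost: 17 $.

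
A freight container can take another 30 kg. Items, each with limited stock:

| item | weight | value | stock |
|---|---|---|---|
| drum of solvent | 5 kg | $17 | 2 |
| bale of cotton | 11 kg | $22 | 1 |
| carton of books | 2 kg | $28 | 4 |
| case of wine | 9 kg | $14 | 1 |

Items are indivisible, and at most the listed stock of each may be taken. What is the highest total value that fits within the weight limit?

Top feasible selections:
- 2×drum of solvent + 1×bale of cotton + 4×carton of books: weight 29, value 168
- 2×drum of solvent + 4×carton of books + 1×case of wine: weight 27, value 160
- 1×drum of solvent + 1×bale of cotton + 4×carton of books: weight 24, value 151
Best: $168.

$168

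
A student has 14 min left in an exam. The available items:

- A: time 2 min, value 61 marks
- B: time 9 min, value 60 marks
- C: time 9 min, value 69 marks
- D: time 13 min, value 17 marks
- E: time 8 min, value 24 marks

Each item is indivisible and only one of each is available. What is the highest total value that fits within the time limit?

This is a 0/1 knapsack; check combinations near the capacity.
- A+C: time 2+9=11, value 61+69=130
- A+B: time 2+9=11, value 61+60=121
- A+E: time 2+8=10, value 61+24=85
- C: time 9, value 69
- A: time 2, value 61
Best: 130 marks.

130 marks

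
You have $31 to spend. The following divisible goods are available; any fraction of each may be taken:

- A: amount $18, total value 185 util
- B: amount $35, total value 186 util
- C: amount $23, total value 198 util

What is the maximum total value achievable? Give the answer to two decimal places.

Take in order of value per unit:
- A (185/18 per unit): all 18 → value 185, running total 185.00
- C (198/23 per unit): 13 of 23 → value 13×198/23 = 111.9130, running total 296.91
Total 296.91.

296.91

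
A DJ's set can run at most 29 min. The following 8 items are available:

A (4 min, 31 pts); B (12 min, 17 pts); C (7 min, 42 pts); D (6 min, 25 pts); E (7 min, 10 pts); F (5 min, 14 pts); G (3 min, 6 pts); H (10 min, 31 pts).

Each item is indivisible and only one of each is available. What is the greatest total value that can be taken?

Check high-value combinations within 29 min:
- A+C+D+H: duration 4+7+6+10=27, value 31+42+25+31=129
- A+C+F+G+H: duration 4+7+5+3+10=29, value 31+42+14+6+31=124
- A+C+D+E+F: duration 4+7+6+7+5=29, value 31+42+25+10+14=122
- A+C+D+F+G: duration 4+7+6+5+3=25, value 31+42+25+14+6=118
Best: 129 pts.

129 pts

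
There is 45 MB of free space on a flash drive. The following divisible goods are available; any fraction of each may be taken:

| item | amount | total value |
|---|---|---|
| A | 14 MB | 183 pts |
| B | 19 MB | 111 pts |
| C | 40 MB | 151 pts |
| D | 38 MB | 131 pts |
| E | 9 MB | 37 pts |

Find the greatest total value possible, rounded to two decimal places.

342.33

Take in order of value per unit:
- A (183/14 per unit): all 14 → value 183, running total 183.00
- B (111/19 per unit): all 19 → value 111, running total 294.00
- E (37/9 per unit): all 9 → value 37, running total 331.00
- C (151/40 per unit): 3 of 40 → value 3×151/40 = 11.3250, running total 342.33
Total 342.33.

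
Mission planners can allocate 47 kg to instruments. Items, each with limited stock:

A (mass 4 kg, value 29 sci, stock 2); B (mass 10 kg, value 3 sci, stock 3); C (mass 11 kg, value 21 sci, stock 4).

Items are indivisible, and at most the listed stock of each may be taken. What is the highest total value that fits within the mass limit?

121 sci

Top feasible selections:
- 2×A + 3×C: mass 41, value 121
- 2×A + 1×B + 2×C: mass 40, value 103
Best: 121 sci.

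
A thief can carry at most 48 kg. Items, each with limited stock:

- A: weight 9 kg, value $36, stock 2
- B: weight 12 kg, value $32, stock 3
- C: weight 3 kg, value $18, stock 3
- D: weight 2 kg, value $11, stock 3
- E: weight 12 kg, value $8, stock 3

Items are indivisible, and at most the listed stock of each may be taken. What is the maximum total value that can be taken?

Best selections within weight 48 and stock limits:
- 2×A + 1×B + 3×C + 3×D: weight 45, value 191
- 1×A + 2×B + 3×C + 3×D: weight 48, value 187
- 2×A + 1×B + 3×C + 2×D: weight 43, value 180
Best: $191.

$191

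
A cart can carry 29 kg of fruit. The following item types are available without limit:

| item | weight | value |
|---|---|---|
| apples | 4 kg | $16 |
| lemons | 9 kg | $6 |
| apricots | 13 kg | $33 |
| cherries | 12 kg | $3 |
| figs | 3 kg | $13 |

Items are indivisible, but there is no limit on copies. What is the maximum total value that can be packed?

Best value-per-unit is figs at 13/3; filling with it alone gives 9×13 = 117.
Optimal mix: 2×apples + 7×figs → weight 29, value 123.

$123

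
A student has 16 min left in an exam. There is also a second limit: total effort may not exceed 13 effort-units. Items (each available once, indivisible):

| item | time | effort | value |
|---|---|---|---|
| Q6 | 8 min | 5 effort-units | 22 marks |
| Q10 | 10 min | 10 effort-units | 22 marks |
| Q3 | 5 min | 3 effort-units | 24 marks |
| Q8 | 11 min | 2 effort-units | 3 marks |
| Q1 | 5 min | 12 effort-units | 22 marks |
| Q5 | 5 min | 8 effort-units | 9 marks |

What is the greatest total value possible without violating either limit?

46 marks

Feasible sets respecting both limits:
- Q6+Q3: time 13, effort 8, value 46
- Q10+Q3: time 15, effort 13, value 46
- Q3+Q5: time 10, effort 11, value 33
- Q6+Q5: time 13, effort 13, value 31
Best: 46 marks.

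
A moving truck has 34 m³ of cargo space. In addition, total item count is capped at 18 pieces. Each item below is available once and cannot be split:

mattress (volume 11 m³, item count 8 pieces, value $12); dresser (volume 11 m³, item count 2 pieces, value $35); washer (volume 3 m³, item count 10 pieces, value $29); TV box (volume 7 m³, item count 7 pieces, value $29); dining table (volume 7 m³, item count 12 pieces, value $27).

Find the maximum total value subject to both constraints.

$76

Feasible sets respecting both limits:
- mattress+dresser+TV box: volume 29, item count 17, value 76
- dresser+washer: volume 14, item count 12, value 64
- dresser+TV box: volume 18, item count 9, value 64
Best: $76.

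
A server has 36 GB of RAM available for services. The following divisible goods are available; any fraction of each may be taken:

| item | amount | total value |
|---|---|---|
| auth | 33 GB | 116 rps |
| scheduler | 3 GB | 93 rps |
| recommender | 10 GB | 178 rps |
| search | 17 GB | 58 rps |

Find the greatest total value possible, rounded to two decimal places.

Take in order of value per unit:
- scheduler (93/3 per unit): all 3 → value 93, running total 93.00
- recommender (178/10 per unit): all 10 → value 178, running total 271.00
- auth (116/33 per unit): 23 of 33 → value 23×116/33 = 80.8485, running total 351.85
Total 351.85.

351.85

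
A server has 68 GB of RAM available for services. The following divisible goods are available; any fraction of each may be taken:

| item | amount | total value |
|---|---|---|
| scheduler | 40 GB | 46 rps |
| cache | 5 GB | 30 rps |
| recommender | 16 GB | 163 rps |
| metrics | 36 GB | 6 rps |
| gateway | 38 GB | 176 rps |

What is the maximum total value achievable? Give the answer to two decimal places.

Take in order of value per unit:
- recommender (163/16 per unit): all 16 → value 163, running total 163.00
- cache (30/5 per unit): all 5 → value 30, running total 193.00
- gateway (176/38 per unit): all 38 → value 176, running total 369.00
- scheduler (46/40 per unit): 9 of 40 → value 9×46/40 = 10.3500, running total 379.35
Total 379.35.

379.35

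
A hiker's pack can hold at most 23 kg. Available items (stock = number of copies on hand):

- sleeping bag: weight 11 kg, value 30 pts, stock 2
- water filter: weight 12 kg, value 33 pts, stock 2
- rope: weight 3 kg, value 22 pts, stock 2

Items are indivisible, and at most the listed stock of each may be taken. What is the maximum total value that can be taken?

77 pts

Best selections within weight 23 and stock limits:
- 1×water filter + 2×rope: weight 18, value 77
- 1×sleeping bag + 2×rope: weight 17, value 74
- 1×sleeping bag + 1×water filter: weight 23, value 63
Best: 77 pts.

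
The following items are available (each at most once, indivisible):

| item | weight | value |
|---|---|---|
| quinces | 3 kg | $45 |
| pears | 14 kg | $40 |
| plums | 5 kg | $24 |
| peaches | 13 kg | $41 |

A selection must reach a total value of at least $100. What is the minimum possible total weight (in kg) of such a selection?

Subsets with value ≥ 100, sorted by total weight:
- quinces+plums+peaches: weight 21, value 110
- quinces+pears+plums: weight 22, value 109
- quinces+pears+peaches: weight 30, value 126
Minimum weight: 21 kg.

21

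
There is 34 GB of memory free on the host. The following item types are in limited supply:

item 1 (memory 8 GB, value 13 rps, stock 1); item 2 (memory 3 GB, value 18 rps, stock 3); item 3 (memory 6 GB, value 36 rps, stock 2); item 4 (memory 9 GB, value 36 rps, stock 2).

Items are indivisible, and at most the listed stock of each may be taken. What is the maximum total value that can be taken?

162 rps

Best selections within memory 34 and stock limits:
- 3×item 2 + 2×item 3 + 1×item 4: memory 30, value 162
- 1×item 2 + 2×item 3 + 2×item 4: memory 33, value 162
- 3×item 2 + 1×item 3 + 2×item 4: memory 33, value 162
Best: 162 rps.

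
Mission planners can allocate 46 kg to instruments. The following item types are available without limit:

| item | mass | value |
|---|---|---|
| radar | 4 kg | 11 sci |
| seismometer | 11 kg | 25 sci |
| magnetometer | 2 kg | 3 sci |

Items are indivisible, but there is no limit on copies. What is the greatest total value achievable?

124 sci

Best value-per-unit is radar at 11/4; filling with it alone gives 11×11 = 121.
Optimal mix: 11×radar + 1×magnetometer → mass 46, value 124.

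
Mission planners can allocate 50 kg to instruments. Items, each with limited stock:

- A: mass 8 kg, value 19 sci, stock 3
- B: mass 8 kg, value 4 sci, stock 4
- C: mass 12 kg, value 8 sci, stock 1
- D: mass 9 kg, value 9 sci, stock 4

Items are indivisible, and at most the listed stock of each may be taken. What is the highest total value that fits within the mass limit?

79 sci

Top feasible selections:
- 3×A + 1×B + 2×D: mass 50, value 79
- 3×A + 2×D: mass 42, value 75
- 3×A + 1×C + 1×D: mass 45, value 74
- 3×A + 2×B + 1×D: mass 49, value 74
Best: 79 sci.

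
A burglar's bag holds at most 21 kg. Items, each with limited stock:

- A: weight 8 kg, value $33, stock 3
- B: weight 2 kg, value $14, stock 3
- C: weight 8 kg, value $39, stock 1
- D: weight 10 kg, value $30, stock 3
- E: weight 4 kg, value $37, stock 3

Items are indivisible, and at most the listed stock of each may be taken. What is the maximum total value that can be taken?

$153

Top feasible selections:
- 3×B + 3×E: weight 18, value 153
- 1×C + 3×E: weight 20, value 150
- 1×A + 3×E: weight 20, value 144
Best: $153.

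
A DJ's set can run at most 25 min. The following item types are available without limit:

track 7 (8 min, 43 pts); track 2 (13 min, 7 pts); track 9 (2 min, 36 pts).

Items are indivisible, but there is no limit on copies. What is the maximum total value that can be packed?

Best value-per-unit is track 9 at 36/2, and filling with it alone uses duration 12×2=24. No mix of the others beats 12×36 = 432.

432 pts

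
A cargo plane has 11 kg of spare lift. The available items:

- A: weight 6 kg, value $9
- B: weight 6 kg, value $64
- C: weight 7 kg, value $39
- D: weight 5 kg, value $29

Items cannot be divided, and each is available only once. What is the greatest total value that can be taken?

$93

This is a 0/1 knapsack; check combinations near the capacity.
- B+D: weight 6+5=11, value 64+29=93
- B: weight 6, value 64
- C: weight 7, value 39
- A+D: weight 6+5=11, value 9+29=38
- D: weight 5, value 29
Best: $93.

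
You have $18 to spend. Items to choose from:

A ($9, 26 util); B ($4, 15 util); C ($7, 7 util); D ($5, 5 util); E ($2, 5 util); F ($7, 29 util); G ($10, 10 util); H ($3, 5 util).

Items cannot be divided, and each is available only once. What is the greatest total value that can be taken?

Check high-value combinations within $18:
- A+E+F: cost 9+2+7=18, value 26+5+29=60
- A+F: cost 9+7=16, value 26+29=55
- B+E+F+H: cost 4+2+7+3=16, value 15+5+29+5=54
- B+D+E+F: cost 4+5+2+7=18, value 15+5+5+29=54
Best: 60 util.

60 util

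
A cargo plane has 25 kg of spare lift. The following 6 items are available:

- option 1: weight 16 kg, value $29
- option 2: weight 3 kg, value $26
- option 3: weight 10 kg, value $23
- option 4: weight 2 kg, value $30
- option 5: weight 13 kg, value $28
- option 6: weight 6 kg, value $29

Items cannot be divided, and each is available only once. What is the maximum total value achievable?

$113

This is a 0/1 knapsack; check combinations near the capacity.
- option 2+option 4+option 5+option 6: weight 3+2+13+6=24, value 26+30+28+29=113
- option 2+option 3+option 4+option 6: weight 3+10+2+6=21, value 26+23+30+29=108
- option 1+option 4+option 6: weight 16+2+6=24, value 29+30+29=88
- option 4+option 5+option 6: weight 2+13+6=21, value 30+28+29=87
- option 2+option 4+option 6: weight 3+2+6=11, value 26+30+29=85
Best: $113.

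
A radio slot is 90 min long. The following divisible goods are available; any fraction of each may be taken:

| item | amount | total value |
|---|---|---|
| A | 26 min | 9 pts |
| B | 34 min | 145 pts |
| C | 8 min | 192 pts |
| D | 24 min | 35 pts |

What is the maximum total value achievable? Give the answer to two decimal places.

380.31

Take in order of value per unit:
- C (192/8 per unit): all 8 → value 192, running total 192.00
- B (145/34 per unit): all 34 → value 145, running total 337.00
- D (35/24 per unit): all 24 → value 35, running total 372.00
- A (9/26 per unit): 24 of 26 → value 24×9/26 = 8.3077, running total 380.31
Total 380.31.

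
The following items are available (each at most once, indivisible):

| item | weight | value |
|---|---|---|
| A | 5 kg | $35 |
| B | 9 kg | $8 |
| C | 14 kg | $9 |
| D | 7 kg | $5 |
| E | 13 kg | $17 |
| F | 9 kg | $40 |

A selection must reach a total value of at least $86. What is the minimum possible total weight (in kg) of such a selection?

27

Subsets with value ≥ 86, sorted by total weight:
- A+E+F: weight 27, value 92
- A+B+D+F: weight 30, value 88
- A+D+E+F: weight 34, value 97
- A+C+D+F: weight 35, value 89
Minimum weight: 27 kg.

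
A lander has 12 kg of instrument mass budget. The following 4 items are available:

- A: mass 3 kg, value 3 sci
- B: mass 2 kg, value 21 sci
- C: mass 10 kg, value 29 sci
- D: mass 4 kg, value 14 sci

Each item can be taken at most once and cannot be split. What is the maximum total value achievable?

Check high-value combinations within 12 kg:
- B+C: mass 2+10=12, value 21+29=50
- A+B+D: mass 3+2+4=9, value 3+21+14=38
- B+D: mass 2+4=6, value 21+14=35
Best: 50 sci.

50 sci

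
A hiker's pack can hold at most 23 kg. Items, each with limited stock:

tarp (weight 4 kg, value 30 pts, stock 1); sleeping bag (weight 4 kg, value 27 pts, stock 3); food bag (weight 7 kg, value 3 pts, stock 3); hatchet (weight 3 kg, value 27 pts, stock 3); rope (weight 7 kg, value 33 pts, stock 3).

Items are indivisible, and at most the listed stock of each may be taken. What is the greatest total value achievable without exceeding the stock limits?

Top feasible selections:
- 1×tarp + 2×sleeping bag + 3×hatchet: weight 21, value 165
- 1×tarp + 3×sleeping bag + 2×hatchet: weight 22, value 165
- 3×sleeping bag + 3×hatchet: weight 21, value 162
Best: 165 pts.

165 pts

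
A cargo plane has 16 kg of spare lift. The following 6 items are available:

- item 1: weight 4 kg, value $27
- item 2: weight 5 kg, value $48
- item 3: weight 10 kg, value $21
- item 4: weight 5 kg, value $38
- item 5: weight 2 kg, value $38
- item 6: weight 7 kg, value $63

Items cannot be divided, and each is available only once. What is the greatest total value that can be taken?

$151

Check high-value combinations within 16 kg:
- item 1+item 2+item 4+item 5: weight 4+5+5+2=16, value 27+48+38+38=151
- item 2+item 5+item 6: weight 5+2+7=14, value 48+38+63=149
- item 4+item 5+item 6: weight 5+2+7=14, value 38+38+63=139
Best: $151.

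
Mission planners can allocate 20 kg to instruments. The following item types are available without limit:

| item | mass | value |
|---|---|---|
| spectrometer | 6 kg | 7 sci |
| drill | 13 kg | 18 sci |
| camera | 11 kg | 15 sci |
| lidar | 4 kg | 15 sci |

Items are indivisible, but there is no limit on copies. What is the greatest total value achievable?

75 sci

Best value-per-unit is lidar at 15/4, and filling with it alone uses mass 5×4=20. No mix of the others beats 5×15 = 75.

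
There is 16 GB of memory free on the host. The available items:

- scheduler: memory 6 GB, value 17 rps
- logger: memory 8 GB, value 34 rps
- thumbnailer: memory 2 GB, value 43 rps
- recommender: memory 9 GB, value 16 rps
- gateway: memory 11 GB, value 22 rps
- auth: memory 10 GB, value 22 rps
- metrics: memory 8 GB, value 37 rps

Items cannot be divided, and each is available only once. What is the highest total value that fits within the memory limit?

This is a 0/1 knapsack; check combinations near the capacity.
- scheduler+thumbnailer+metrics: memory 6+2+8=16, value 17+43+37=97
- scheduler+logger+thumbnailer: memory 6+8+2=16, value 17+34+43=94
- thumbnailer+metrics: memory 2+8=10, value 43+37=80
- logger+thumbnailer: memory 8+2=10, value 34+43=77
- logger+metrics: memory 8+8=16, value 34+37=71
Best: 97 rps.

97 rps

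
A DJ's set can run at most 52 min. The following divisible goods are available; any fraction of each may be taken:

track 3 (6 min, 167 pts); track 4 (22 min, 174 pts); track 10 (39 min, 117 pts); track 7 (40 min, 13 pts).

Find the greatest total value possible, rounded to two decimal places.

413.00

Take in order of value per unit:
- track 3 (167/6 per unit): all 6 → value 167, running total 167.00
- track 4 (174/22 per unit): all 22 → value 174, running total 341.00
- track 10 (117/39 per unit): 24 of 39 → value 24×117/39 = 72.0000, running total 413.00
Total 413.00.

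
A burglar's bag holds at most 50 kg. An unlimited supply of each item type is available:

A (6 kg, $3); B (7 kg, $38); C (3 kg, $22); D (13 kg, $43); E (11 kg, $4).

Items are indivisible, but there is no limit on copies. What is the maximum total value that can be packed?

$352

Best value-per-unit is C at 22/3, and filling with it alone uses weight 16×3=48. No mix of the others beats 16×22 = 352.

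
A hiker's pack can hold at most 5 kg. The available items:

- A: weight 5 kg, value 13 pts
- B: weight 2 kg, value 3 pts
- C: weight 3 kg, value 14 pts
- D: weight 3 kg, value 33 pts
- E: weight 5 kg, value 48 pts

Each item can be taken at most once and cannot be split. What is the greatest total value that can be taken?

48 pts

Check high-value combinations within 5 kg:
- E: weight 5, value 48
- B+D: weight 2+3=5, value 3+33=36
- D: weight 3, value 33
- B+C: weight 2+3=5, value 3+14=17
Best: 48 pts.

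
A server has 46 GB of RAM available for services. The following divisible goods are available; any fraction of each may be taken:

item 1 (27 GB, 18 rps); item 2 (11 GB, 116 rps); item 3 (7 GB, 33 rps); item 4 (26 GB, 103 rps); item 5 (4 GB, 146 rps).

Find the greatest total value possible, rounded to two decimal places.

390.08

Take in order of value per unit:
- item 5 (146/4 per unit): all 4 → value 146, running total 146.00
- item 2 (116/11 per unit): all 11 → value 116, running total 262.00
- item 3 (33/7 per unit): all 7 → value 33, running total 295.00
- item 4 (103/26 per unit): 24 of 26 → value 24×103/26 = 95.0769, running total 390.08
Total 390.08.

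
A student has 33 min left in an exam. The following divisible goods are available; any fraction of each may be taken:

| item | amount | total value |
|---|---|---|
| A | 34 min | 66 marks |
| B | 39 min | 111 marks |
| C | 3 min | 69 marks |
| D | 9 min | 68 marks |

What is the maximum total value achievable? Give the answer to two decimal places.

196.77

Take in order of value per unit:
- C (69/3 per unit): all 3 → value 69, running total 69.00
- D (68/9 per unit): all 9 → value 68, running total 137.00
- B (111/39 per unit): 21 of 39 → value 21×111/39 = 59.7692, running total 196.77
Total 196.77.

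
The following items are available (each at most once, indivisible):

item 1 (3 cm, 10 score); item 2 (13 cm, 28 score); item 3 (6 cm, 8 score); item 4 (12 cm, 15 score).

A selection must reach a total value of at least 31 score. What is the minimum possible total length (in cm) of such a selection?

16

Subsets with value ≥ 31, sorted by total length:
- item 1+item 2: length 16, value 38
- item 2+item 3: length 19, value 36
- item 1+item 3+item 4: length 21, value 33
- item 1+item 2+item 3: length 22, value 46
Minimum length: 16 cm.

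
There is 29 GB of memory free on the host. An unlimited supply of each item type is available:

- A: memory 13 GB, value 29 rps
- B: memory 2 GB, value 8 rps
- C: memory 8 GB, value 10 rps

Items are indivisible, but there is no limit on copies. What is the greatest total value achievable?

112 rps

Best value-per-unit is B at 8/2, and filling with it alone uses memory 14×2=28. No mix of the others beats 14×8 = 112.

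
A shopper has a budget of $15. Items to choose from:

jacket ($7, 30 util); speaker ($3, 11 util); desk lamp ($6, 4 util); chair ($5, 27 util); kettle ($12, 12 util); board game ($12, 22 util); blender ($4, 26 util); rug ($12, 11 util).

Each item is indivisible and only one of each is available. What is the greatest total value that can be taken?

Check high-value combinations within $15:
- jacket+speaker+chair: cost 7+3+5=15, value 30+11+27=68
- jacket+speaker+blender: cost 7+3+4=14, value 30+11+26=67
- speaker+chair+blender: cost 3+5+4=12, value 11+27+26=64
- jacket+chair: cost 7+5=12, value 30+27=57
- desk lamp+chair+blender: cost 6+5+4=15, value 4+27+26=57
Best: 68 util.

68 util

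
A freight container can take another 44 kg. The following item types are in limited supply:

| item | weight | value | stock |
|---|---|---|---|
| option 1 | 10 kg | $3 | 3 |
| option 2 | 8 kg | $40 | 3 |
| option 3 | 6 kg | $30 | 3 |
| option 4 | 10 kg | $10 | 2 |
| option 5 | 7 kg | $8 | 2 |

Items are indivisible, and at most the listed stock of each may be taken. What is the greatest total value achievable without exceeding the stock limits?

Top feasible selections:
- 3×option 2 + 3×option 3: weight 42, value 210
- 3×option 2 + 2×option 3 + 1×option 5: weight 43, value 188
- 3×option 2 + 2×option 3: weight 36, value 180
Best: $210.

$210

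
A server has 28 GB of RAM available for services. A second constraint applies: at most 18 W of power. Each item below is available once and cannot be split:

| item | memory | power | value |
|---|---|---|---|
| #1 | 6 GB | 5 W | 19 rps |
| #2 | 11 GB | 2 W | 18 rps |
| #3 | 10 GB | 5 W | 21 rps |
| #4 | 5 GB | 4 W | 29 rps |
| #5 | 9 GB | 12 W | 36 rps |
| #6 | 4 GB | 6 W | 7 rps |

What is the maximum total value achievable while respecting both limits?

83 rps

Feasible sets respecting both limits:
- #2+#4+#5: memory 25, power 18, value 83
- #1+#2+#4+#6: memory 26, power 17, value 73
- #1+#3+#4: memory 21, power 14, value 69
Best: 83 rps.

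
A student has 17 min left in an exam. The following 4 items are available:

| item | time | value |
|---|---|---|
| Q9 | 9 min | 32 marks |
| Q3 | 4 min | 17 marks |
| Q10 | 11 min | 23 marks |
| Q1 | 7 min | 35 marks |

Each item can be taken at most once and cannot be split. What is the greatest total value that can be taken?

Check high-value combinations within 17 min:
- Q9+Q1: time 9+7=16, value 32+35=67
- Q3+Q1: time 4+7=11, value 17+35=52
- Q9+Q3: time 9+4=13, value 32+17=49
Best: 67 marks.

67 marks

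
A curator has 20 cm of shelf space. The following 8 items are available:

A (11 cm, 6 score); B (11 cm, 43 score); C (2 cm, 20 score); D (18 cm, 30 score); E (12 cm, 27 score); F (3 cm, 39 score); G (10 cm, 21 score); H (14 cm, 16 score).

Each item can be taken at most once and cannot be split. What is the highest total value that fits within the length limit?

Check high-value combinations within 20 cm:
- B+C+F: length 11+2+3=16, value 43+20+39=102
- C+E+F: length 2+12+3=17, value 20+27+39=86
- B+F: length 11+3=14, value 43+39=82
Best: 102 score.

102 score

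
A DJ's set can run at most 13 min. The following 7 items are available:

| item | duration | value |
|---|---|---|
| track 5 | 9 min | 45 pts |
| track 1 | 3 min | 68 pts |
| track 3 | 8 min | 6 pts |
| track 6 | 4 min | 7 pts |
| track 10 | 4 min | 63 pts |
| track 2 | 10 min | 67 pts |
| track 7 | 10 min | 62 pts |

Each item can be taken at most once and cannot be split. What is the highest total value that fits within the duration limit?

138 pts

Check high-value combinations within 13 min:
- track 1+track 6+track 10: duration 3+4+4=11, value 68+7+63=138
- track 1+track 2: duration 3+10=13, value 68+67=135
- track 1+track 10: duration 3+4=7, value 68+63=131
- track 1+track 7: duration 3+10=13, value 68+62=130
- track 5+track 1: duration 9+3=12, value 45+68=113
Best: 138 pts.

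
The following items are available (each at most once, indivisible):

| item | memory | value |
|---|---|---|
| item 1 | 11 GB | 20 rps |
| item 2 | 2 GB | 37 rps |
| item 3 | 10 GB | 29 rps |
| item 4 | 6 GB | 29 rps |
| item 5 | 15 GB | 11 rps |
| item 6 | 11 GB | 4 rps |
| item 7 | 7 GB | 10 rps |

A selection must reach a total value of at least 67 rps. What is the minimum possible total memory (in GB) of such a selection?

15

Subsets with value ≥ 67, sorted by total memory:
- item 2+item 4+item 7: memory 15, value 76
- item 2+item 3+item 4: memory 18, value 95
Minimum memory: 15 GB.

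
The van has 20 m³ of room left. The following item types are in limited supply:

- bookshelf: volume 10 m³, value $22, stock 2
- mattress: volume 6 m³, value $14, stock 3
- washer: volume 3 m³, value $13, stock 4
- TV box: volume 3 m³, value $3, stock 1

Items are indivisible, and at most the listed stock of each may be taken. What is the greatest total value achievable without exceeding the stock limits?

Top feasible selections:
- 1×mattress + 4×washer: volume 18, value 66
- 1×bookshelf + 3×washer: volume 19, value 61
- 1×mattress + 3×washer + 1×TV box: volume 18, value 56
Best: $66.

$66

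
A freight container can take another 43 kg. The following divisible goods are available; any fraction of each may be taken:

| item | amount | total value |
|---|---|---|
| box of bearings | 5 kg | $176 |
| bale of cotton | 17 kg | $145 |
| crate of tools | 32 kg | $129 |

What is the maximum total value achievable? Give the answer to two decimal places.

Take in order of value per unit:
- box of bearings (176/5 per unit): all 5 → value 176, running total 176.00
- bale of cotton (145/17 per unit): all 17 → value 145, running total 321.00
- crate of tools (129/32 per unit): 21 of 32 → value 21×129/32 = 84.6563, running total 405.66
Total 405.66.

405.66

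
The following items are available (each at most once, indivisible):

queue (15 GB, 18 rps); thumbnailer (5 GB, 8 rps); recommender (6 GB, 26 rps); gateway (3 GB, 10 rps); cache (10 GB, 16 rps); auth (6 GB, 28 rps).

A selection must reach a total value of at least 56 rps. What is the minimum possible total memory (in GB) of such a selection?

15

Subsets with value ≥ 56, sorted by total memory:
- recommender+gateway+auth: memory 15, value 64
- thumbnailer+recommender+auth: memory 17, value 62
- thumbnailer+recommender+gateway+auth: memory 20, value 72
Minimum memory: 15 GB.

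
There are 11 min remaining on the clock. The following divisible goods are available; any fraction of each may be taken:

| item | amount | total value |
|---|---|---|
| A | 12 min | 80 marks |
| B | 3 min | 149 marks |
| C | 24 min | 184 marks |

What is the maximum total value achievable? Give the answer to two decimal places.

210.33

Take in order of value per unit:
- B (149/3 per unit): all 3 → value 149, running total 149.00
- C (184/24 per unit): 8 of 24 → value 8×184/24 = 61.3333, running total 210.33
Total 210.33.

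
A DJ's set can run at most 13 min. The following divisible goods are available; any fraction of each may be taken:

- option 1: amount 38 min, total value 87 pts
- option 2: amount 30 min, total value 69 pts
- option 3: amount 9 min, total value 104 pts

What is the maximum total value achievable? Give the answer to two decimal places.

113.20

Take in order of value per unit:
- option 3 (104/9 per unit): all 9 → value 104, running total 104.00
- option 2 (69/30 per unit): 4 of 30 → value 4×69/30 = 9.2000, running total 113.20
Total 113.20.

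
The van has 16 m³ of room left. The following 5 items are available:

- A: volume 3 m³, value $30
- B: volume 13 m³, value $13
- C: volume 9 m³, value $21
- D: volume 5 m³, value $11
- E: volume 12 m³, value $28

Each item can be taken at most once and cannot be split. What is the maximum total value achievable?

Check high-value combinations within 16 m³:
- A+E: volume 3+12=15, value 30+28=58
- A+C: volume 3+9=12, value 30+21=51
- A+B: volume 3+13=16, value 30+13=43
- A+D: volume 3+5=8, value 30+11=41
Best: $58.

$58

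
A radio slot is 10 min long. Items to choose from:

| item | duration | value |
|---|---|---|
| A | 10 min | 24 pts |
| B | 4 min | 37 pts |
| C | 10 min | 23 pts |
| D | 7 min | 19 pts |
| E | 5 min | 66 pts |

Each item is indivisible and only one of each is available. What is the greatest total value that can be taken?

103 pts

Check high-value combinations within 10 min:
- B+E: duration 4+5=9, value 37+66=103
- E: duration 5, value 66
- B: duration 4, value 37
- A: duration 10, value 24
- C: duration 10, value 23
Best: 103 pts.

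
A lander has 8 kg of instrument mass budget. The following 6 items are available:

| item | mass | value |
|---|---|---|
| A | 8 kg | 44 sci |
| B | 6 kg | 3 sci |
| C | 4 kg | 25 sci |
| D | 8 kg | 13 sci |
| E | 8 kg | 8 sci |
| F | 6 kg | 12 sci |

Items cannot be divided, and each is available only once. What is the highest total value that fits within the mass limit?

44 sci

Check high-value combinations within 8 kg:
- A: mass 8, value 44
- C: mass 4, value 25
- D: mass 8, value 13
- F: mass 6, value 12
Best: 44 sci.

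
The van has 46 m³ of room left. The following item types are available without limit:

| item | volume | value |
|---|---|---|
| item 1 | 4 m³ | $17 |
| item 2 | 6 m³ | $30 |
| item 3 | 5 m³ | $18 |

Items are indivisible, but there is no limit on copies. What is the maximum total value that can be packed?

Best value-per-unit is item 2 at 30/6; filling with it alone gives 7×30 = 210.
Optimal mix: 1×item 1 + 7×item 2 → volume 46, value 227.

$227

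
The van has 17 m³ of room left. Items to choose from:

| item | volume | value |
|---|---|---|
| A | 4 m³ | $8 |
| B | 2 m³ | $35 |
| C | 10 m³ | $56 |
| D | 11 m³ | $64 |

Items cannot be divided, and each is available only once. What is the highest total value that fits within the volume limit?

$107

Check high-value combinations within 17 m³:
- A+B+D: volume 4+2+11=17, value 8+35+64=107
- B+D: volume 2+11=13, value 35+64=99
- A+B+C: volume 4+2+10=16, value 8+35+56=99
- B+C: volume 2+10=12, value 35+56=91
- A+D: volume 4+11=15, value 8+64=72
Best: $107.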